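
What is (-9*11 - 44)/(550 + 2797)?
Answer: -143/3347 ≈ -0.042725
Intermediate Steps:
(-9*11 - 44)/(550 + 2797) = (-99 - 44)/3347 = -143*1/3347 = -143/3347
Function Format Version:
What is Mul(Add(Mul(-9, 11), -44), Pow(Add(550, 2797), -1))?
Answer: Rational(-143, 3347) ≈ -0.042725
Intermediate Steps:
Mul(Add(Mul(-9, 11), -44), Pow(Add(550, 2797), -1)) = Mul(Add(-99, -44), Pow(3347, -1)) = Mul(-143, Rational(1, 3347)) = Rational(-143, 3347)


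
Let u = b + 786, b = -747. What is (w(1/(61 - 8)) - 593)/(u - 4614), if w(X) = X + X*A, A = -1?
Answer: 593/4575 ≈ 0.12962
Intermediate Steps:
w(X) = 0 (w(X) = X + X*(-1) = X - X = 0)
u = 39 (u = -747 + 786 = 39)
(w(1/(61 - 8)) - 593)/(u - 4614) = (0 - 593)/(39 - 4614) = -593/(-4575) = -593*(-1/4575) = 593/4575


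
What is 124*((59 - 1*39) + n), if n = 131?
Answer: 18724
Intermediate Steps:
124*((59 - 1*39) + n) = 124*((59 - 1*39) + 131) = 124*((59 - 39) + 131) = 124*(20 + 131) = 124*151 = 18724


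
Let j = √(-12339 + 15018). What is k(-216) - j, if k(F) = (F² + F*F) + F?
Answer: 93096 - √2679 ≈ 93044.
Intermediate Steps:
j = √2679 ≈ 51.759
k(F) = F + 2*F² (k(F) = (F² + F²) + F = 2*F² + F = F + 2*F²)
k(-216) - j = -216*(1 + 2*(-216)) - √2679 = -216*(1 - 432) - √2679 = -216*(-431) - √2679 = 93096 - √2679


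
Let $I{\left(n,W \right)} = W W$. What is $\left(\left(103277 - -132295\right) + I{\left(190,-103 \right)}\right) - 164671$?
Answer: $81510$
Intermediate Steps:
$I{\left(n,W \right)} = W^{2}$
$\left(\left(103277 - -132295\right) + I{\left(190,-103 \right)}\right) - 164671 = \left(\left(103277 - -132295\right) + \left(-103\right)^{2}\right) - 164671 = \left(\left(103277 + 132295\right) + 10609\right) - 164671 = \left(235572 + 10609\right) - 164671 = 246181 - 164671 = 81510$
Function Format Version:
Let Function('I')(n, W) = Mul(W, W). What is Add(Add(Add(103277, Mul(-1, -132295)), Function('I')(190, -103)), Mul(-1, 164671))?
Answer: 81510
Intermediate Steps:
Function('I')(n, W) = Pow(W, 2)
Add(Add(Add(103277, Mul(-1, -132295)), Function('I')(190, -103)), Mul(-1, 164671)) = Add(Add(Add(103277, Mul(-1, -132295)), Pow(-103, 2)), Mul(-1, 164671)) = Add(Add(Add(103277, 132295), 10609), -164671) = Add(Add(235572, 10609), -164671) = Add(246181, -164671) = 81510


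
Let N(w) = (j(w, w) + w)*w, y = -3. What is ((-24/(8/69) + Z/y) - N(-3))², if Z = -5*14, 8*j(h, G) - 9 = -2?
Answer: 20802721/576 ≈ 36116.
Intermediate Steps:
j(h, G) = 7/8 (j(h, G) = 9/8 + (⅛)*(-2) = 9/8 - ¼ = 7/8)
Z = -70
N(w) = w*(7/8 + w) (N(w) = (7/8 + w)*w = w*(7/8 + w))
((-24/(8/69) + Z/y) - N(-3))² = ((-24/(8/69) - 70/(-3)) - (-3)*(7 + 8*(-3))/8)² = ((-24/(8*(1/69)) - 70*(-⅓)) - (-3)*(7 - 24)/8)² = ((-24/8/69 + 70/3) - (-3)*(-17)/8)² = ((-24*69/8 + 70/3) - 1*51/8)² = ((-207 + 70/3) - 51/8)² = (-551/3 - 51/8)² = (-4561/24)² = 20802721/576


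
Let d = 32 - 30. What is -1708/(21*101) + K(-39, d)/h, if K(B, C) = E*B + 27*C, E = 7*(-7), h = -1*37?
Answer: -604423/11211 ≈ -53.913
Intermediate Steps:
h = -37
d = 2
E = -49
K(B, C) = -49*B + 27*C
-1708/(21*101) + K(-39, d)/h = -1708/(21*101) + (-49*(-39) + 27*2)/(-37) = -1708/2121 + (1911 + 54)*(-1/37) = -1708*1/2121 + 1965*(-1/37) = -244/303 - 1965/37 = -604423/11211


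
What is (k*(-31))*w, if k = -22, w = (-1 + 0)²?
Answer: 682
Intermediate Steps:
w = 1 (w = (-1)² = 1)
(k*(-31))*w = -22*(-31)*1 = 682*1 = 682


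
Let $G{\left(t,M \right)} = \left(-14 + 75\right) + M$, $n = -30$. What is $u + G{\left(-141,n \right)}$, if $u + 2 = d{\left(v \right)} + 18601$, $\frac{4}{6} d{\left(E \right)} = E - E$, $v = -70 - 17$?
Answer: $18630$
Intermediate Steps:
$v = -87$ ($v = -70 - 17 = -87$)
$d{\left(E \right)} = 0$ ($d{\left(E \right)} = \frac{3 \left(E - E\right)}{2} = \frac{3}{2} \cdot 0 = 0$)
$G{\left(t,M \right)} = 61 + M$
$u = 18599$ ($u = -2 + \left(0 + 18601\right) = -2 + 18601 = 18599$)
$u + G{\left(-141,n \right)} = 18599 + \left(61 - 30\right) = 18599 + 31 = 18630$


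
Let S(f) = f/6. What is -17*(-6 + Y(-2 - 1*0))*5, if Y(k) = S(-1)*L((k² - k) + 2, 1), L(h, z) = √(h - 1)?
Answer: 510 + 85*√7/6 ≈ 547.48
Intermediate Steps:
L(h, z) = √(-1 + h)
S(f) = f/6 (S(f) = f*(⅙) = f/6)
Y(k) = -√(1 + k² - k)/6 (Y(k) = ((⅙)*(-1))*√(-1 + ((k² - k) + 2)) = -√(-1 + (2 + k² - k))/6 = -√(1 + k² - k)/6)
-17*(-6 + Y(-2 - 1*0))*5 = -17*(-6 - √(1 + (-2 - 1*0)² - (-2 - 1*0))/6)*5 = -17*(-6 - √(1 + (-2 + 0)² - (-2 + 0))/6)*5 = -17*(-6 - √(1 + (-2)² - 1*(-2))/6)*5 = -17*(-6 - √(1 + 4 + 2)/6)*5 = -17*(-6 - √7/6)*5 = (102 + 17*√7/6)*5 = 510 + 85*√7/6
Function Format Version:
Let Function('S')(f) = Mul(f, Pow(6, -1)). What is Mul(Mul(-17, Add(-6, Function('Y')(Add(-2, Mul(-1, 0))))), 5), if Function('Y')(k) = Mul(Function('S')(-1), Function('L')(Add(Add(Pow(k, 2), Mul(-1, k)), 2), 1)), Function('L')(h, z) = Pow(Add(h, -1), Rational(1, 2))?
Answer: Add(510, Mul(Rational(85, 6), Pow(7, Rational(1, 2)))) ≈ 547.48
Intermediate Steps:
Function('L')(h, z) = Pow(Add(-1, h), Rational(1, 2))
Function('S')(f) = Mul(Rational(1, 6), f) (Function('S')(f) = Mul(f, Rational(1, 6)) = Mul(Rational(1, 6), f))
Function('Y')(k) = Mul(Rational(-1, 6), Pow(Add(1, Pow(k, 2), Mul(-1, k)), Rational(1, 2))) (Function('Y')(k) = Mul(Mul(Rational(1, 6), -1), Pow(Add(-1, Add(Add(Pow(k, 2), Mul(-1, k)), 2)), Rational(1, 2))) = Mul(Rational(-1, 6), Pow(Add(-1, Add(2, Pow(k, 2), Mul(-1, k))), Rational(1, 2))) = Mul(Rational(-1, 6), Pow(Add(1, Pow(k, 2), Mul(-1, k)), Rational(1, 2))))
Mul(Mul(-17, Add(-6, Function('Y')(Add(-2, Mul(-1, 0))))), 5) = Mul(Mul(-17, Add(-6, Mul(Rational(-1, 6), Pow(Add(1, Pow(Add(-2, Mul(-1, 0)), 2), Mul(-1, Add(-2, Mul(-1, 0)))), Rational(1, 2))))), 5) = Mul(Mul(-17, Add(-6, Mul(Rational(-1, 6), Pow(Add(1, Pow(Add(-2, 0), 2), Mul(-1, Add(-2, 0))), Rational(1, 2))))), 5) = Mul(Mul(-17, Add(-6, Mul(Rational(-1, 6), Pow(Add(1, Pow(-2, 2), Mul(-1, -2)), Rational(1, 2))))), 5) = Mul(Mul(-17, Add(-6, Mul(Rational(-1, 6), Pow(Add(1, 4, 2), Rational(1, 2))))), 5) = Mul(Mul(-17, Add(-6, Mul(Rational(-1, 6), Pow(7, Rational(1, 2))))), 5) = Mul(Add(102, Mul(Rational(17, 6), Pow(7, Rational(1, 2)))), 5) = Add(510, Mul(Rational(85, 6), Pow(7, Rational(1, 2))))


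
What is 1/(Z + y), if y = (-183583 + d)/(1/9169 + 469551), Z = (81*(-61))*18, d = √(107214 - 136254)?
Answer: -1648537206760225853921440/146618246632720685096077885009 - 1736918303880320*I*√15/146618246632720685096077885009 ≈ -1.1244e-5 - 4.5881e-14*I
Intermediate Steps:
d = 44*I*√15 (d = √(-29040) = 44*I*√15 ≈ 170.41*I)
Z = -88938 (Z = -4941*18 = -88938)
y = -1683272527/4305313120 + 100859*I*√15/1076328280 (y = (-183583 + 44*I*√15)/(1/9169 + 469551) = (-183583 + 44*I*√15)/(4305313120/9169) = (-183583 + 44*I*√15)*(9169/4305313120) = -1683272527/4305313120 + 100859*I*√15/1076328280 ≈ -0.39098 + 0.00036292*I)
1/(Z + y) = 1/(-88938 + (-1683272527/4305313120 + 100859*I*√15/1076328280)) = 1/(-382907621539087/4305313120 + 100859*I*√15/1076328280)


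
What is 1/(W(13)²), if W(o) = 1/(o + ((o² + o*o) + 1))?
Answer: 123904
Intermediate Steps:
W(o) = 1/(1 + o + 2*o²) (W(o) = 1/(o + ((o² + o²) + 1)) = 1/(o + (2*o² + 1)) = 1/(o + (1 + 2*o²)) = 1/(1 + o + 2*o²))
1/(W(13)²) = 1/((1/(1 + 13 + 2*13²))²) = 1/((1/(1 + 13 + 2*169))²) = 1/((1/(1 + 13 + 338))²) = 1/((1/352)²) = 1/(1/123904) = 123904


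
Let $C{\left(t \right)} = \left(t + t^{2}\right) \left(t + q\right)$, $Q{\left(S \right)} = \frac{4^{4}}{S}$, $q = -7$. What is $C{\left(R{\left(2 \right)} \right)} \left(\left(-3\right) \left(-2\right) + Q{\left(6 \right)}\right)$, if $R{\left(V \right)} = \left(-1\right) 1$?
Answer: $0$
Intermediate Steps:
$R{\left(V \right)} = -1$
$Q{\left(S \right)} = \frac{256}{S}$
$C{\left(t \right)} = \left(-7 + t\right) \left(t + t^{2}\right)$ ($C{\left(t \right)} = \left(t + t^{2}\right) \left(t - 7\right) = \left(t + t^{2}\right) \left(-7 + t\right) = \left(-7 + t\right) \left(t + t^{2}\right)$)
$C{\left(R{\left(2 \right)} \right)} \left(\left(-3\right) \left(-2\right) + Q{\left(6 \right)}\right) = - (-7 + \left(-1\right)^{2} - -6) \left(\left(-3\right) \left(-2\right) + \frac{256}{6}\right) = - (-7 + 1 + 6) \left(6 + 256 \cdot \frac{1}{6}\right) = \left(-1\right) 0 \left(6 + \frac{128}{3}\right) = 0 \cdot \frac{146}{3} = 0$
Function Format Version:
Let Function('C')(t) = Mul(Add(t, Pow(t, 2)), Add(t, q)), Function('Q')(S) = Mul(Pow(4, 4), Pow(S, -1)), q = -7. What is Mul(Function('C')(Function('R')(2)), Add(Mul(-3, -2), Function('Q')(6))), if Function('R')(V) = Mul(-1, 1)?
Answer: 0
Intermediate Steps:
Function('R')(V) = -1
Function('Q')(S) = Mul(256, Pow(S, -1))
Function('C')(t) = Mul(Add(-7, t), Add(t, Pow(t, 2))) (Function('C')(t) = Mul(Add(t, Pow(t, 2)), Add(t, -7)) = Mul(Add(t, Pow(t, 2)), Add(-7, t)) = Mul(Add(-7, t), Add(t, Pow(t, 2))))
Mul(Function('C')(Function('R')(2)), Add(Mul(-3, -2), Function('Q')(6))) = Mul(Mul(-1, Add(-7, Pow(-1, 2), Mul(-6, -1))), Add(Mul(-3, -2), Mul(256, Pow(6, -1)))) = Mul(Mul(-1, Add(-7, 1, 6)), Add(6, Mul(256, Rational(1, 6)))) = Mul(Mul(-1, 0), Add(6, Rational(128, 3))) = Mul(0, Rational(146, 3)) = 0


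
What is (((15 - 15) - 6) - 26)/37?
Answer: -32/37 ≈ -0.86486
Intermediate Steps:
(((15 - 15) - 6) - 26)/37 = ((0 - 6) - 26)/37 = (-6 - 26)/37 = (1/37)*(-32) = -32/37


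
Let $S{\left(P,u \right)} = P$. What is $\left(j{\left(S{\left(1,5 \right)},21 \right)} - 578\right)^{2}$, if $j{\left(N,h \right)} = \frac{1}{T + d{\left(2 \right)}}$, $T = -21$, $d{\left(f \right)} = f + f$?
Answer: $\frac{96569929}{289} \approx 3.3415 \cdot 10^{5}$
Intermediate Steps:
$d{\left(f \right)} = 2 f$
$j{\left(N,h \right)} = - \frac{1}{17}$ ($j{\left(N,h \right)} = \frac{1}{-21 + 2 \cdot 2} = \frac{1}{-21 + 4} = \frac{1}{-17} = - \frac{1}{17}$)
$\left(j{\left(S{\left(1,5 \right)},21 \right)} - 578\right)^{2} = \left(- \frac{1}{17} - 578\right)^{2} = \left(- \frac{9827}{17}\right)^{2} = \frac{96569929}{289}$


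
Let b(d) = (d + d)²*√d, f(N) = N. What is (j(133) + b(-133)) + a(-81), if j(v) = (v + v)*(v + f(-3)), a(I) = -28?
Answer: 34552 + 70756*I*√133 ≈ 34552.0 + 8.16e+5*I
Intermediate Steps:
b(d) = 4*d^(5/2) (b(d) = (2*d)²*√d = (4*d²)*√d = 4*d^(5/2))
j(v) = 2*v*(-3 + v) (j(v) = (v + v)*(v - 3) = (2*v)*(-3 + v) = 2*v*(-3 + v))
(j(133) + b(-133)) + a(-81) = (2*133*(-3 + 133) + 4*(-133)^(5/2)) - 28 = (2*133*130 + 4*(17689*I*√133)) - 28 = (34580 + 70756*I*√133) - 28 = 34552 + 70756*I*√133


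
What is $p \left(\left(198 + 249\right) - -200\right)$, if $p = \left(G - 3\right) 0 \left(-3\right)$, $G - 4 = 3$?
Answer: $0$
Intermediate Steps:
$G = 7$ ($G = 4 + 3 = 7$)
$p = 0$ ($p = \left(7 - 3\right) 0 \left(-3\right) = 4 \cdot 0 \left(-3\right) = 0 \left(-3\right) = 0$)
$p \left(\left(198 + 249\right) - -200\right) = 0 \left(\left(198 + 249\right) - -200\right) = 0 \left(447 + \left(-15 + 215\right)\right) = 0 \left(447 + 200\right) = 0 \cdot 647 = 0$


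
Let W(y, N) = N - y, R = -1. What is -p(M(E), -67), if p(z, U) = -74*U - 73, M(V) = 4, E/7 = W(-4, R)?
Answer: -4885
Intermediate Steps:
E = 21 (E = 7*(-1 - 1*(-4)) = 7*(-1 + 4) = 7*3 = 21)
p(z, U) = -73 - 74*U
-p(M(E), -67) = -(-73 - 74*(-67)) = -(-73 + 4958) = -1*4885 = -4885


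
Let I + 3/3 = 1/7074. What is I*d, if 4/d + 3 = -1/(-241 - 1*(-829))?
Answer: 2772616/2080935 ≈ 1.3324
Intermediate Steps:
d = -2352/1765 (d = 4/(-3 - 1/(-241 - 1*(-829))) = 4/(-3 - 1/(-241 + 829)) = 4/(-3 - 1/588) = 4/(-1765/588) = 4*(-588/1765) = -2352/1765 ≈ -1.3326)
I = -7073/7074 (I = -1 + 1/7074 = -7073/7074 ≈ -0.99986)
I*d = -7073/7074*(-2352/1765) = 2772616/2080935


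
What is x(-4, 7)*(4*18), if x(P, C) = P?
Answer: -288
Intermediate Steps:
x(-4, 7)*(4*18) = -16*18 = -4*72 = -288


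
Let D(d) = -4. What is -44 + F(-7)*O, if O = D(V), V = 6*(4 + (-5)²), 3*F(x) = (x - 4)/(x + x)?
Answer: -946/21 ≈ -45.048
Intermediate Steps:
F(x) = (-4 + x)/(6*x) (F(x) = ((x - 4)/(x + x))/3 = ((-4 + x)/((2*x)))/3 = ((-4 + x)*(1/(2*x)))/3 = ((-4 + x)/(2*x))/3 = (-4 + x)/(6*x))
V = 174 (V = 6*(4 + 25) = 6*29 = 174)
O = -4
-44 + F(-7)*O = -44 + ((⅙)*(-4 - 7)/(-7))*(-4) = -44 + ((⅙)*(-⅐)*(-11))*(-4) = -44 + (11/42)*(-4) = -44 - 22/21 = -946/21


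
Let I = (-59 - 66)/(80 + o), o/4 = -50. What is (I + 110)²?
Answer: 7102225/576 ≈ 12330.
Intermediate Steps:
o = -200 (o = 4*(-50) = -200)
I = 25/24 (I = (-59 - 66)/(80 - 200) = -125/(-120) = -125*(-1/120) = 25/24 ≈ 1.0417)
(I + 110)² = (25/24 + 110)² = (2665/24)² = 7102225/576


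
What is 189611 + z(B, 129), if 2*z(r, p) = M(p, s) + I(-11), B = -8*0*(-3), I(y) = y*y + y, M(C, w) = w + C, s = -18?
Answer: 379443/2 ≈ 1.8972e+5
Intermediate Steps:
M(C, w) = C + w
I(y) = y + y**2 (I(y) = y**2 + y = y + y**2)
B = 0 (B = 0*(-3) = 0)
z(r, p) = 46 + p/2 (z(r, p) = ((p - 18) - 11*(1 - 11))/2 = ((-18 + p) - 11*(-10))/2 = ((-18 + p) + 110)/2 = (92 + p)/2 = 46 + p/2)
189611 + z(B, 129) = 189611 + (46 + (1/2)*129) = 189611 + (46 + 129/2) = 189611 + 221/2 = 379443/2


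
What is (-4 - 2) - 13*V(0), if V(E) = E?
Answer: -6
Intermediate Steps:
(-4 - 2) - 13*V(0) = (-4 - 2) - 13*0 = -6 + 0 = -6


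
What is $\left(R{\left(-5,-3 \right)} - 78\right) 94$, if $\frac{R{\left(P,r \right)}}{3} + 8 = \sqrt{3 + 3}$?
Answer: $-9588 + 282 \sqrt{6} \approx -8897.3$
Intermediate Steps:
$R{\left(P,r \right)} = -24 + 3 \sqrt{6}$ ($R{\left(P,r \right)} = -24 + 3 \sqrt{3 + 3} = -24 + 3 \sqrt{6}$)
$\left(R{\left(-5,-3 \right)} - 78\right) 94 = \left(\left(-24 + 3 \sqrt{6}\right) - 78\right) 94 = \left(-102 + 3 \sqrt{6}\right) 94 = -9588 + 282 \sqrt{6}$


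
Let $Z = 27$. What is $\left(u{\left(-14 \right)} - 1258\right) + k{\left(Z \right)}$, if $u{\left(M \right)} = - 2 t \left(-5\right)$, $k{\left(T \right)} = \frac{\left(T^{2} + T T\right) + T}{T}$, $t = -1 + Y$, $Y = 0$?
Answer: $-1213$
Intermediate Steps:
$t = -1$ ($t = -1 + 0 = -1$)
$k{\left(T \right)} = \frac{T + 2 T^{2}}{T}$ ($k{\left(T \right)} = \frac{\left(T^{2} + T^{2}\right) + T}{T} = \frac{2 T^{2} + T}{T} = \frac{T + 2 T^{2}}{T}$)
$u{\left(M \right)} = -10$ ($u{\left(M \right)} = \left(-2\right) \left(-1\right) \left(-5\right) = 2 \left(-5\right) = -10$)
$\left(u{\left(-14 \right)} - 1258\right) + k{\left(Z \right)} = \left(-10 - 1258\right) + \left(1 + 2 \cdot 27\right) = -1268 + \left(1 + 54\right) = -1268 + 55 = -1213$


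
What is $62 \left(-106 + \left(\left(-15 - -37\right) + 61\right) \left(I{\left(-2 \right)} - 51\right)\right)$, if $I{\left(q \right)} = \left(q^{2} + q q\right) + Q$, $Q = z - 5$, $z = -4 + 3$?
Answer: $-258726$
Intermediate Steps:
$z = -1$
$Q = -6$ ($Q = -1 - 5 = -6$)
$I{\left(q \right)} = -6 + 2 q^{2}$ ($I{\left(q \right)} = \left(q^{2} + q q\right) - 6 = \left(q^{2} + q^{2}\right) - 6 = 2 q^{2} - 6 = -6 + 2 q^{2}$)
$62 \left(-106 + \left(\left(-15 - -37\right) + 61\right) \left(I{\left(-2 \right)} - 51\right)\right) = 62 \left(-106 + \left(\left(-15 - -37\right) + 61\right) \left(\left(-6 + 2 \left(-2\right)^{2}\right) - 51\right)\right) = 62 \left(-106 + \left(\left(-15 + 37\right) + 61\right) \left(\left(-6 + 2 \cdot 4\right) - 51\right)\right) = 62 \left(-106 + \left(22 + 61\right) \left(\left(-6 + 8\right) - 51\right)\right) = 62 \left(-106 + 83 \left(2 - 51\right)\right) = 62 \left(-106 + 83 \left(-49\right)\right) = 62 \left(-106 - 4067\right) = 62 \left(-4173\right) = -258726$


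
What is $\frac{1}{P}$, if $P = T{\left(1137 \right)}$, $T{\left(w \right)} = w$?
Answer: $\frac{1}{1137} \approx 0.00087951$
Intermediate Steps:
$P = 1137$
$\frac{1}{P} = \frac{1}{1137}$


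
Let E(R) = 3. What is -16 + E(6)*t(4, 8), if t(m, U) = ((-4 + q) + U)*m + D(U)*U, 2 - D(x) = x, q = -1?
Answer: -124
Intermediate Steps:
D(x) = 2 - x
t(m, U) = U*(2 - U) + m*(-5 + U) (t(m, U) = ((-4 - 1) + U)*m + (2 - U)*U = (-5 + U)*m + U*(2 - U) = m*(-5 + U) + U*(2 - U) = U*(2 - U) + m*(-5 + U))
-16 + E(6)*t(4, 8) = -16 + 3*(-5*4 + 8*4 - 1*8*(-2 + 8)) = -16 + 3*(-20 + 32 - 1*8*6) = -16 + 3*(-20 + 32 - 48) = -16 + 3*(-36) = -16 - 108 = -124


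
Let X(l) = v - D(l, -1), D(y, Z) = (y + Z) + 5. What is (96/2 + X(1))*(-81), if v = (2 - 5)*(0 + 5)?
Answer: -2268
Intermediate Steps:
D(y, Z) = 5 + Z + y (D(y, Z) = (Z + y) + 5 = 5 + Z + y)
v = -15 (v = -3*5 = -15)
X(l) = -19 - l (X(l) = -15 - (5 - 1 + l) = -15 - (4 + l) = -15 + (-4 - l) = -19 - l)
(96/2 + X(1))*(-81) = (96/2 + (-19 - 1*1))*(-81) = (96*(1/2) + (-19 - 1))*(-81) = (48 - 20)*(-81) = 28*(-81) = -2268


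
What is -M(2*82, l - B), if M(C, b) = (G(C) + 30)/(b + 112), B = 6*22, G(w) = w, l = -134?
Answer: 97/77 ≈ 1.2597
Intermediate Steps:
B = 132
M(C, b) = (30 + C)/(112 + b) (M(C, b) = (C + 30)/(b + 112) = (30 + C)/(112 + b))
-M(2*82, l - B) = -(30 + 2*82)/(112 + (-134 - 1*132)) = -(30 + 164)/(112 + (-134 - 132)) = -194/(112 - 266) = -194/(-154) = -(-1)*194/154 = -1*(-97/77) = 97/77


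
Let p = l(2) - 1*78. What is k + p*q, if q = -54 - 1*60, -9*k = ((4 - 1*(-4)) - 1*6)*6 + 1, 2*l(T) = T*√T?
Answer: 80015/9 - 114*√2 ≈ 8729.3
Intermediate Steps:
l(T) = T^(3/2)/2 (l(T) = (T*√T)/2 = T^(3/2)/2)
k = -13/9 (k = -(((4 - 1*(-4)) - 1*6)*6 + 1)/9 = -(((4 + 4) - 6)*6 + 1)/9 = -((8 - 6)*6 + 1)/9 = -(2*6 + 1)/9 = -(12 + 1)/9 = -⅑*13 = -13/9 ≈ -1.4444)
p = -78 + √2 (p = 2^(3/2)/2 - 1*78 = (2*√2)/2 - 78 = √2 - 78 = -78 + √2 ≈ -76.586)
q = -114 (q = -54 - 60 = -114)
k + p*q = -13/9 + (-78 + √2)*(-114) = -13/9 + (8892 - 114*√2) = 80015/9 - 114*√2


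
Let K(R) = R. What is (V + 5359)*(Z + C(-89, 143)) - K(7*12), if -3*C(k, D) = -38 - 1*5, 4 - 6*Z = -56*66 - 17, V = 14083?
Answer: 36968711/3 ≈ 1.2323e+7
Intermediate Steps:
Z = 1239/2 (Z = ⅔ - (-56*66 - 17)/6 = ⅔ - (-3696 - 17)/6 = ⅔ - ⅙*(-3713) = ⅔ + 3713/6 = 1239/2 ≈ 619.50)
C(k, D) = 43/3 (C(k, D) = -(-38 - 1*5)/3 = -(-38 - 5)/3 = -⅓*(-43) = 43/3)
(V + 5359)*(Z + C(-89, 143)) - K(7*12) = (14083 + 5359)*(1239/2 + 43/3) - 7*12 = 19442*(3803/6) - 1*84 = 36968963/3 - 84 = 36968711/3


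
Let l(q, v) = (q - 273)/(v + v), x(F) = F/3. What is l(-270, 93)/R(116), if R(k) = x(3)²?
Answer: -181/62 ≈ -2.9194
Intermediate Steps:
x(F) = F/3 (x(F) = F*(⅓) = F/3)
l(q, v) = (-273 + q)/(2*v) (l(q, v) = (-273 + q)/((2*v)) = (-273 + q)*(1/(2*v)) = (-273 + q)/(2*v))
R(k) = 1 (R(k) = ((⅓)*3)² = 1² = 1)
l(-270, 93)/R(116) = ((½)*(-273 - 270)/93)/1 = ((½)*(1/93)*(-543))*1 = -181/62*1 = -181/62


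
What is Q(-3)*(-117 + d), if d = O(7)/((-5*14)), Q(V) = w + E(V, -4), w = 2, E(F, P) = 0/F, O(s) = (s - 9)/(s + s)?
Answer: -57329/245 ≈ -234.00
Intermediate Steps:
O(s) = (-9 + s)/(2*s) (O(s) = (-9 + s)/((2*s)) = (-9 + s)*(1/(2*s)) = (-9 + s)/(2*s))
E(F, P) = 0
Q(V) = 2 (Q(V) = 2 + 0 = 2)
d = 1/490 (d = ((1/2)*(-9 + 7)/7)/((-5*14)) = ((1/2)*(1/7)*(-2))/(-70) = -1/7*(-1/70) = 1/490 ≈ 0.0020408)
Q(-3)*(-117 + d) = 2*(-117 + 1/490) = 2*(-57329/490) = -57329/245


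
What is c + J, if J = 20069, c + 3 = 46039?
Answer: 66105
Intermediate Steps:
c = 46036 (c = -3 + 46039 = 46036)
c + J = 46036 + 20069 = 66105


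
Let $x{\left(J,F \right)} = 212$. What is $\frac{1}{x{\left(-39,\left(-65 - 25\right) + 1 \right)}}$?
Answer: $\frac{1}{212} \approx 0.004717$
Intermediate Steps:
$\frac{1}{x{\left(-39,\left(-65 - 25\right) + 1 \right)}} = \frac{1}{212}$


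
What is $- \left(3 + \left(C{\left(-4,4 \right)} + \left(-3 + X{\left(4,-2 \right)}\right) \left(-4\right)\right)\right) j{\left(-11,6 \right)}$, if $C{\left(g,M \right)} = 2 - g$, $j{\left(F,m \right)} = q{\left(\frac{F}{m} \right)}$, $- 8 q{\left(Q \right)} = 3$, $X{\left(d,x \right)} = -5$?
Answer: $\frac{123}{8} \approx 15.375$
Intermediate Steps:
$q{\left(Q \right)} = - \frac{3}{8}$ ($q{\left(Q \right)} = \left(- \frac{1}{8}\right) 3 = - \frac{3}{8}$)
$j{\left(F,m \right)} = - \frac{3}{8}$
$- \left(3 + \left(C{\left(-4,4 \right)} + \left(-3 + X{\left(4,-2 \right)}\right) \left(-4\right)\right)\right) j{\left(-11,6 \right)} = - \frac{\left(3 + \left(\left(2 - -4\right) + \left(-3 - 5\right) \left(-4\right)\right)\right) \left(-3\right)}{8} = - \frac{\left(3 + \left(\left(2 + 4\right) - -32\right)\right) \left(-3\right)}{8} = - \frac{\left(3 + \left(6 + 32\right)\right) \left(-3\right)}{8} = - \frac{\left(3 + 38\right) \left(-3\right)}{8} = - \frac{41 \left(-3\right)}{8} = \left(-1\right) \left(- \frac{123}{8}\right) = \frac{123}{8}$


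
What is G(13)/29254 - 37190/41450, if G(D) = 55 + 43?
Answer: -54194708/60628915 ≈ -0.89388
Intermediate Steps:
G(D) = 98
G(13)/29254 - 37190/41450 = 98/29254 - 37190/41450 = 98*(1/29254) - 37190*1/41450 = 49/14627 - 3719/4145 = -54194708/60628915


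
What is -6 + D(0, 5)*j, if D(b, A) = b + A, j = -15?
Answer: -81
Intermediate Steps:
D(b, A) = A + b
-6 + D(0, 5)*j = -6 + (5 + 0)*(-15) = -6 + 5*(-15) = -6 - 75 = -81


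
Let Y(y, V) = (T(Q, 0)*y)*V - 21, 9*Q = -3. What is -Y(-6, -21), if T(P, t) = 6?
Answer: -735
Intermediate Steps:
Q = -1/3 (Q = (1/9)*(-3) = -1/3 ≈ -0.33333)
Y(y, V) = -21 + 6*V*y (Y(y, V) = (6*y)*V - 21 = 6*V*y - 21 = -21 + 6*V*y)
-Y(-6, -21) = -(-21 + 6*(-21)*(-6)) = -(-21 + 756) = -1*735 = -735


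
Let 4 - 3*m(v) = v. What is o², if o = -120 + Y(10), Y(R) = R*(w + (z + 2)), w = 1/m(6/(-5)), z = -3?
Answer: 2608225/169 ≈ 15433.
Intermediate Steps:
m(v) = 4/3 - v/3
w = 15/26 (w = 1/(4/3 - 2/(-5)) = 1/(4/3 - 2*(-1)/5) = 1/(4/3 - ⅓*(-6/5)) = 1/(4/3 + ⅖) = 1/(26/15) = 15/26 ≈ 0.57692)
Y(R) = -11*R/26 (Y(R) = R*(15/26 + (-3 + 2)) = R*(15/26 - 1) = R*(-11/26) = -11*R/26)
o = -1615/13 (o = -120 - 11/26*10 = -120 - 55/13 = -1615/13 ≈ -124.23)
o² = (-1615/13)² = 2608225/169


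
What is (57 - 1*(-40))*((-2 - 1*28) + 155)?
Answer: 12125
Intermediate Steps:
(57 - 1*(-40))*((-2 - 1*28) + 155) = (57 + 40)*((-2 - 28) + 155) = 97*(-30 + 155) = 97*125 = 12125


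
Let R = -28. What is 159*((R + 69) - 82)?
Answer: -6519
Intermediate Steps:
159*((R + 69) - 82) = 159*((-28 + 69) - 82) = 159*(41 - 82) = 159*(-41) = -6519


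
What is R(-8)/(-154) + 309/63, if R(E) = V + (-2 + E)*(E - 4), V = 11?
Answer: 1873/462 ≈ 4.0541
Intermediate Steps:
R(E) = 11 + (-4 + E)*(-2 + E) (R(E) = 11 + (-2 + E)*(E - 4) = 11 + (-2 + E)*(-4 + E) = 11 + (-4 + E)*(-2 + E))
R(-8)/(-154) + 309/63 = (19 + (-8)² - 6*(-8))/(-154) + 309/63 = (19 + 64 + 48)*(-1/154) + 309*(1/63) = 131*(-1/154) + 103/21 = -131/154 + 103/21 = 1873/462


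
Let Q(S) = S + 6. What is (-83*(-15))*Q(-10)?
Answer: -4980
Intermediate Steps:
Q(S) = 6 + S
(-83*(-15))*Q(-10) = (-83*(-15))*(6 - 10) = 1245*(-4) = -4980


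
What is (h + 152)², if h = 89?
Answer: 58081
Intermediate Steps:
(h + 152)² = (89 + 152)² = 241² = 58081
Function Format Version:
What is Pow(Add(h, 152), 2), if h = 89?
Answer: 58081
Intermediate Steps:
Pow(Add(h, 152), 2) = Pow(Add(89, 152), 2) = Pow(241, 2) = 58081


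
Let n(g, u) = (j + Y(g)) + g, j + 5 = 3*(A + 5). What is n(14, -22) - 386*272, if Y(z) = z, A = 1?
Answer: -104951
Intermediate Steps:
j = 13 (j = -5 + 3*(1 + 5) = -5 + 3*6 = -5 + 18 = 13)
n(g, u) = 13 + 2*g (n(g, u) = (13 + g) + g = 13 + 2*g)
n(14, -22) - 386*272 = (13 + 2*14) - 386*272 = (13 + 28) - 104992 = 41 - 104992 = -104951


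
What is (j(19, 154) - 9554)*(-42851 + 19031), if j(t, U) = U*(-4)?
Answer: 242249400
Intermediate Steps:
j(t, U) = -4*U
(j(19, 154) - 9554)*(-42851 + 19031) = (-4*154 - 9554)*(-42851 + 19031) = (-616 - 9554)*(-23820) = -10170*(-23820) = 242249400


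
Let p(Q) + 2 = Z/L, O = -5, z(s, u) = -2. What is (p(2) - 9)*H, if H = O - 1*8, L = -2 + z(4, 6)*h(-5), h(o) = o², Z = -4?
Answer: 142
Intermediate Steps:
L = -52 (L = -2 - 2*(-5)² = -2 - 2*25 = -2 - 50 = -52)
p(Q) = -25/13 (p(Q) = -2 - 4/(-52) = -2 - 4*(-1/52) = -2 + 1/13 = -25/13)
H = -13 (H = -5 - 1*8 = -5 - 8 = -13)
(p(2) - 9)*H = (-25/13 - 9)*(-13) = -142/13*(-13) = 142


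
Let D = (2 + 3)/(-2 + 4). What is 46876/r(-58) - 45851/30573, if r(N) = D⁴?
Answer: 22901582293/19108125 ≈ 1198.5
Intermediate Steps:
D = 5/2 ≈ 2.5000
r(N) = 625/16 (r(N) = (5/2)⁴ = 625/16)
46876/r(-58) - 45851/30573 = 46876/(625/16) - 45851/30573 = 46876*(16/625) - 45851*1/30573 = 750016/625 - 45851/30573 = 22901582293/19108125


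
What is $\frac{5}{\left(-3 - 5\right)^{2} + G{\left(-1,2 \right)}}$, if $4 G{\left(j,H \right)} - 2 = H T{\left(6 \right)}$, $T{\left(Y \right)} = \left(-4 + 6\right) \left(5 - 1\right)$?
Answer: $\frac{10}{137} \approx 0.072993$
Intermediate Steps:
$T{\left(Y \right)} = 8$ ($T{\left(Y \right)} = 2 \cdot 4 = 8$)
$G{\left(j,H \right)} = \frac{1}{2} + 2 H$ ($G{\left(j,H \right)} = \frac{1}{2} + \frac{H 8}{4} = \frac{1}{2} + \frac{8 H}{4} = \frac{1}{2} + 2 H$)
$\frac{5}{\left(-3 - 5\right)^{2} + G{\left(-1,2 \right)}} = \frac{5}{\left(-3 - 5\right)^{2} + \left(\frac{1}{2} + 2 \cdot 2\right)} = \frac{5}{\left(-8\right)^{2} + \left(\frac{1}{2} + 4\right)} = \frac{5}{64 + \frac{9}{2}} = \frac{5}{\frac{137}{2}} = 5 \cdot \frac{2}{137} = \frac{10}{137}$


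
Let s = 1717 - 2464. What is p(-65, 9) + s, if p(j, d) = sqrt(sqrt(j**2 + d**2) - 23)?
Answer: -747 + sqrt(-23 + sqrt(4306)) ≈ -740.47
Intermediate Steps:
s = -747
p(j, d) = sqrt(-23 + sqrt(d**2 + j**2)) (p(j, d) = sqrt(sqrt(d**2 + j**2) - 23) = sqrt(-23 + sqrt(d**2 + j**2)))
p(-65, 9) + s = sqrt(-23 + sqrt(9**2 + (-65)**2)) - 747 = sqrt(-23 + sqrt(81 + 4225)) - 747 = sqrt(-23 + sqrt(4306)) - 747 = -747 + sqrt(-23 + sqrt(4306))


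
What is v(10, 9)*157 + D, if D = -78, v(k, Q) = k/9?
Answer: 868/9 ≈ 96.444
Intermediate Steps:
v(k, Q) = k/9 (v(k, Q) = k*(⅑) = k/9)
v(10, 9)*157 + D = ((⅑)*10)*157 - 78 = (10/9)*157 - 78 = 1570/9 - 78 = 868/9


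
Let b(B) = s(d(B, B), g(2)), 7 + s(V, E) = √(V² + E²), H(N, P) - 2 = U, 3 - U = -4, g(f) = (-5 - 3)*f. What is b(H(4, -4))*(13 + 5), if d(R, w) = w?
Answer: -126 + 18*√337 ≈ 204.44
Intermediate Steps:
g(f) = -8*f
U = 7 (U = 3 - 1*(-4) = 3 + 4 = 7)
H(N, P) = 9 (H(N, P) = 2 + 7 = 9)
s(V, E) = -7 + √(E² + V²) (s(V, E) = -7 + √(V² + E²) = -7 + √(E² + V²))
b(B) = -7 + √(256 + B²) (b(B) = -7 + √((-8*2)² + B²) = -7 + √((-16)² + B²) = -7 + √(256 + B²))
b(H(4, -4))*(13 + 5) = (-7 + √(256 + 9²))*(13 + 5) = (-7 + √(256 + 81))*18 = (-7 + √337)*18 = -126 + 18*√337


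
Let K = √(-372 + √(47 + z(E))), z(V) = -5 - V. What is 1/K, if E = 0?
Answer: -I/√(372 - √42) ≈ -0.052305*I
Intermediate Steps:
K = √(-372 + √42) (K = √(-372 + √(47 + (-5 - 1*0))) = √(-372 + √(47 + (-5 + 0))) = √(-372 + √(47 - 5)) = √(-372 + √42) ≈ 19.119*I)
1/K = 1/(√(-372 + √42)) = (-372 + √42)^(-½)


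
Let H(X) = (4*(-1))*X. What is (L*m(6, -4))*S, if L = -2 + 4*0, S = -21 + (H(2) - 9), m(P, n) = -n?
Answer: 304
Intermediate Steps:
H(X) = -4*X
S = -38 (S = -21 + (-4*2 - 9) = -21 + (-8 - 9) = -21 - 17 = -38)
L = -2 (L = -2 + 0 = -2)
(L*m(6, -4))*S = -(-2)*(-4)*(-38) = -2*4*(-38) = -8*(-38) = 304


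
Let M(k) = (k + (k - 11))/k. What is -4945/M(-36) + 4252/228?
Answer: -10058911/4731 ≈ -2126.2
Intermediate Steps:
M(k) = (-11 + 2*k)/k (M(k) = (k + (-11 + k))/k = (-11 + 2*k)/k)
-4945/M(-36) + 4252/228 = -4945/(2 - 11/(-36)) + 4252/228 = -4945/(2 - 11*(-1/36)) + 4252*(1/228) = -4945/(2 + 11/36) + 1063/57 = -4945/83/36 + 1063/57 = -4945*36/83 + 1063/57 = -178020/83 + 1063/57 = -10058911/4731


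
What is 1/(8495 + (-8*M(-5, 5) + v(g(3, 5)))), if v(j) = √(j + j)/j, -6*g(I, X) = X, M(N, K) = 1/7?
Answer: 693665/5891891611 + 98*I*√15/17675674833 ≈ 0.00011773 + 2.1473e-8*I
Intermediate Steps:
M(N, K) = ⅐
g(I, X) = -X/6
v(j) = √2/√j (v(j) = √(2*j)/j = (√2*√j)/j = √2/√j)
1/(8495 + (-8*M(-5, 5) + v(g(3, 5)))) = 1/(8495 + (-8*⅐ + √2/√(-⅙*5))) = 1/(8495 + (-8/7 + √2/√(-⅚))) = 1/(8495 + (-8/7 + √2*(-I*√30/5))) = 1/(8495 + (-8/7 - 2*I*√15/5)) = 1/(59457/7 - 2*I*√15/5)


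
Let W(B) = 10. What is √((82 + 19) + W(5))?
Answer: √111 ≈ 10.536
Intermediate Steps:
√((82 + 19) + W(5)) = √((82 + 19) + 10) = √(101 + 10) = √111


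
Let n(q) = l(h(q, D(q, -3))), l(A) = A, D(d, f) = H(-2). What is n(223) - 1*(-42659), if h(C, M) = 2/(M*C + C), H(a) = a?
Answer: 9512955/223 ≈ 42659.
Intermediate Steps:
D(d, f) = -2
h(C, M) = 2/(C + C*M) (h(C, M) = 2/(C*M + C) = 2/(C + C*M))
n(q) = -2/q (n(q) = 2/(q*(1 - 2)) = 2/(q*(-1)) = 2*(-1)/q = -2/q)
n(223) - 1*(-42659) = -2/223 - 1*(-42659) = -2*1/223 + 42659 = -2/223 + 42659 = 9512955/223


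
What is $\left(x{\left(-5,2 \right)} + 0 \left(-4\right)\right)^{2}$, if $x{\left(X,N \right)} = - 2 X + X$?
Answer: $25$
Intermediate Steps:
$x{\left(X,N \right)} = - X$
$\left(x{\left(-5,2 \right)} + 0 \left(-4\right)\right)^{2} = \left(\left(-1\right) \left(-5\right) + 0 \left(-4\right)\right)^{2} = \left(5 + 0\right)^{2} = 5^{2} = 25$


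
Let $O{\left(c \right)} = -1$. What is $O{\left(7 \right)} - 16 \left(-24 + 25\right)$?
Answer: $-17$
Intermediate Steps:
$O{\left(7 \right)} - 16 \left(-24 + 25\right) = -1 - 16 \left(-24 + 25\right) = -1 - 16 = -17$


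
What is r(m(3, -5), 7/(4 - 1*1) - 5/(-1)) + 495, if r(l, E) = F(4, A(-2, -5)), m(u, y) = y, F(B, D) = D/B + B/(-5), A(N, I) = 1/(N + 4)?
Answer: 19773/40 ≈ 494.33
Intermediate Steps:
A(N, I) = 1/(4 + N)
F(B, D) = -B/5 + D/B (F(B, D) = D/B + B*(-⅕) = D/B - B/5 = -B/5 + D/B)
r(l, E) = -27/40 (r(l, E) = -⅕*4 + 1/((4 - 2)*4) = -⅘ + (¼)/2 = -⅘ + (½)*(¼) = -⅘ + ⅛ = -27/40)
r(m(3, -5), 7/(4 - 1*1) - 5/(-1)) + 495 = -27/40 + 495 = 19773/40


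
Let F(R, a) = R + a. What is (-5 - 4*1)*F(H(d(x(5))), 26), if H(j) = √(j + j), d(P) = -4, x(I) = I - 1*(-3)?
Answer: -234 - 18*I*√2 ≈ -234.0 - 25.456*I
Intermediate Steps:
x(I) = 3 + I (x(I) = I + 3 = 3 + I)
H(j) = √2*√j (H(j) = √(2*j) = √2*√j)
(-5 - 4*1)*F(H(d(x(5))), 26) = (-5 - 4*1)*(√2*√(-4) + 26) = (-5 - 4)*(√2*(2*I) + 26) = -9*(2*I*√2 + 26) = -9*(26 + 2*I*√2) = -234 - 18*I*√2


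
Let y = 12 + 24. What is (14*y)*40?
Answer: 20160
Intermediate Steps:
y = 36
(14*y)*40 = (14*36)*40 = 504*40 = 20160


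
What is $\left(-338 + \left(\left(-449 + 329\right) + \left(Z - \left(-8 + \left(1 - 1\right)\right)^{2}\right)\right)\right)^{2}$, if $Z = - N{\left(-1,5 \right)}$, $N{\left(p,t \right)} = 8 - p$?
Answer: $281961$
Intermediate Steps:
$Z = -9$ ($Z = - (8 - -1) = - (8 + 1) = \left(-1\right) 9 = -9$)
$\left(-338 + \left(\left(-449 + 329\right) + \left(Z - \left(-8 + \left(1 - 1\right)\right)^{2}\right)\right)\right)^{2} = \left(-338 - \left(129 + \left(-8 + \left(1 - 1\right)\right)^{2}\right)\right)^{2} = \left(-338 - \left(129 + \left(-8 + 0\right)^{2}\right)\right)^{2} = \left(-338 - 193\right)^{2} = \left(-531\right)^{2} = 281961$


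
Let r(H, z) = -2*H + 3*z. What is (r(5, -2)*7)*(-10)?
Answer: 1120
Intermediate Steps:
(r(5, -2)*7)*(-10) = ((-2*5 + 3*(-2))*7)*(-10) = ((-10 - 6)*7)*(-10) = -16*7*(-10) = -112*(-10) = 1120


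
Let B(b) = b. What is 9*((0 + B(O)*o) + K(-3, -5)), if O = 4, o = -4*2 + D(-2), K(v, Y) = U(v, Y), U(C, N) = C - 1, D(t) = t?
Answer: -396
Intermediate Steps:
U(C, N) = -1 + C
K(v, Y) = -1 + v
o = -10 (o = -4*2 - 2 = -8 - 2 = -10)
9*((0 + B(O)*o) + K(-3, -5)) = 9*((0 + 4*(-10)) + (-1 - 3)) = 9*((0 - 40) - 4) = 9*(-40 - 4) = 9*(-44) = -396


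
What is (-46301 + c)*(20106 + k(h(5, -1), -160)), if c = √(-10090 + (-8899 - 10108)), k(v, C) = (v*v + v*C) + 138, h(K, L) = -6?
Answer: -983433240 + 63720*I*√3233 ≈ -9.8343e+8 + 3.6231e+6*I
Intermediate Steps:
k(v, C) = 138 + v² + C*v (k(v, C) = (v² + C*v) + 138 = 138 + v² + C*v)
c = 3*I*√3233 (c = √(-10090 - 19007) = √(-29097) = 3*I*√3233 ≈ 170.58*I)
(-46301 + c)*(20106 + k(h(5, -1), -160)) = (-46301 + 3*I*√3233)*(20106 + (138 + (-6)² - 160*(-6))) = (-46301 + 3*I*√3233)*(20106 + (138 + 36 + 960)) = (-46301 + 3*I*√3233)*(20106 + 1134) = (-46301 + 3*I*√3233)*21240 = -983433240 + 63720*I*√3233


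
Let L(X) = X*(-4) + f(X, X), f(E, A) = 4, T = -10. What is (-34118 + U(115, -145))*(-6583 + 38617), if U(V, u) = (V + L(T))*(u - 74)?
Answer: -2208391926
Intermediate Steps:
L(X) = 4 - 4*X (L(X) = X*(-4) + 4 = -4*X + 4 = 4 - 4*X)
U(V, u) = (-74 + u)*(44 + V) (U(V, u) = (V + (4 - 4*(-10)))*(u - 74) = (V + (4 + 40))*(-74 + u) = (V + 44)*(-74 + u) = (44 + V)*(-74 + u) = (-74 + u)*(44 + V))
(-34118 + U(115, -145))*(-6583 + 38617) = (-34118 + (-3256 - 74*115 + 44*(-145) + 115*(-145)))*(-6583 + 38617) = (-34118 + (-3256 - 8510 - 6380 - 16675))*32034 = (-34118 - 34821)*32034 = -68939*32034 = -2208391926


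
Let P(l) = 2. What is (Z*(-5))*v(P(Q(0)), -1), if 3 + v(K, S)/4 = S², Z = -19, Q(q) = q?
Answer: -760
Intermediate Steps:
v(K, S) = -12 + 4*S²
(Z*(-5))*v(P(Q(0)), -1) = (-19*(-5))*(-12 + 4*(-1)²) = 95*(-12 + 4*1) = 95*(-12 + 4) = 95*(-8) = -760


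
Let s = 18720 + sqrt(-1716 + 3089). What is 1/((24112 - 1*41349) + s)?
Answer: 1483/2197916 - sqrt(1373)/2197916 ≈ 0.00065787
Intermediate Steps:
s = 18720 + sqrt(1373) ≈ 18757.
1/((24112 - 1*41349) + s) = 1/((24112 - 1*41349) + (18720 + sqrt(1373))) = 1/((24112 - 41349) + (18720 + sqrt(1373))) = 1/(-17237 + (18720 + sqrt(1373))) = 1/(1483 + sqrt(1373))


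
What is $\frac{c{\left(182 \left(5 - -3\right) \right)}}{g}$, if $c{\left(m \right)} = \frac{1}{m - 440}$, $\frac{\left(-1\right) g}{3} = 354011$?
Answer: $- \frac{1}{1079025528} \approx -9.2676 \cdot 10^{-10}$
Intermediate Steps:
$g = -1062033$ ($g = \left(-3\right) 354011 = -1062033$)
$c{\left(m \right)} = \frac{1}{-440 + m}$
$\frac{c{\left(182 \left(5 - -3\right) \right)}}{g} = \frac{1}{\left(-440 + 182 \left(5 - -3\right)\right) \left(-1062033\right)} = \frac{1}{-440 + 182 \left(5 + 3\right)} \left(- \frac{1}{1062033}\right) = \frac{1}{-440 + 182 \cdot 8} \left(- \frac{1}{1062033}\right) = \frac{1}{-440 + 1456} \left(- \frac{1}{1062033}\right) = \frac{1}{1016} \left(- \frac{1}{1062033}\right) = - \frac{1}{1079025528}$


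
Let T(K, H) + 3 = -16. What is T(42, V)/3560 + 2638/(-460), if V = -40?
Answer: -470001/81880 ≈ -5.7401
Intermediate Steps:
T(K, H) = -19 (T(K, H) = -3 - 16 = -19)
T(42, V)/3560 + 2638/(-460) = -19/3560 + 2638/(-460) = -19*1/3560 + 2638*(-1/460) = -19/3560 - 1319/230 = -470001/81880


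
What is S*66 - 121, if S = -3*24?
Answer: -4873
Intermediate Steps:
S = -72
S*66 - 121 = -72*66 - 121 = -4752 - 121 = -4873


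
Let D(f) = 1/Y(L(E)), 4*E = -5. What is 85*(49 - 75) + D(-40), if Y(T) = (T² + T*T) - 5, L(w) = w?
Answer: -33158/15 ≈ -2210.5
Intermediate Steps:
E = -5/4 (E = (¼)*(-5) = -5/4 ≈ -1.2500)
Y(T) = -5 + 2*T² (Y(T) = (T² + T²) - 5 = 2*T² - 5 = -5 + 2*T²)
D(f) = -8/15 (D(f) = 1/(-5 + 2*(-5/4)²) = 1/(-5 + 2*(25/16)) = 1/(-5 + 25/8) = 1/(-15/8) = -8/15)
85*(49 - 75) + D(-40) = 85*(49 - 75) - 8/15 = 85*(-26) - 8/15 = -2210 - 8/15 = -33158/15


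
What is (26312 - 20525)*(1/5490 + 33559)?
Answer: 118465619773/610 ≈ 1.9421e+8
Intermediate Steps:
(26312 - 20525)*(1/5490 + 33559) = 5787*(1/5490 + 33559) = 5787*(184238911/5490) = 118465619773/610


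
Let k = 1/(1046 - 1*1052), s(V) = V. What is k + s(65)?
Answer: 389/6 ≈ 64.833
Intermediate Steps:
k = -⅙ (k = 1/(1046 - 1052) = 1/(-6) = -⅙ ≈ -0.16667)
k + s(65) = -⅙ + 65 = 389/6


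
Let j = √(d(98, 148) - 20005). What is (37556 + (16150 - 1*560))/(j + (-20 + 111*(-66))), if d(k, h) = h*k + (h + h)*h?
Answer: -390410516/53925409 - 6005498*√3/53925409 ≈ -7.4327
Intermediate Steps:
d(k, h) = 2*h² + h*k (d(k, h) = h*k + (2*h)*h = h*k + 2*h² = 2*h² + h*k)
j = 113*√3 (j = √(148*(98 + 2*148) - 20005) = √(148*(98 + 296) - 20005) = √(148*394 - 20005) = √(58312 - 20005) = √38307 = 113*√3 ≈ 195.72)
(37556 + (16150 - 1*560))/(j + (-20 + 111*(-66))) = (37556 + (16150 - 1*560))/(113*√3 + (-20 + 111*(-66))) = (37556 + (16150 - 560))/(113*√3 + (-20 - 7326)) = (37556 + 15590)/(113*√3 - 7346) = 53146/(-7346 + 113*√3)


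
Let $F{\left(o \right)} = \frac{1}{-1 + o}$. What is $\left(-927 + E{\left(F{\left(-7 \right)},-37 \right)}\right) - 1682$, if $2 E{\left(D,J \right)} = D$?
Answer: $- \frac{41745}{16} \approx -2609.1$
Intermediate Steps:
$E{\left(D,J \right)} = \frac{D}{2}$
$\left(-927 + E{\left(F{\left(-7 \right)},-37 \right)}\right) - 1682 = \left(-927 + \frac{1}{2 \left(-1 - 7\right)}\right) - 1682 = \left(-927 + \frac{1}{2 \left(-8\right)}\right) - 1682 = \left(-927 + \frac{1}{2} \left(- \frac{1}{8}\right)\right) - 1682 = \left(-927 - \frac{1}{16}\right) - 1682 = - \frac{14833}{16} - 1682 = - \frac{41745}{16}$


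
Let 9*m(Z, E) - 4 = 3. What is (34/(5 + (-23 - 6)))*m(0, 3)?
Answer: -119/108 ≈ -1.1019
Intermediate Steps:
m(Z, E) = 7/9 (m(Z, E) = 4/9 + (1/9)*3 = 4/9 + 1/3 = 7/9)
(34/(5 + (-23 - 6)))*m(0, 3) = (34/(5 + (-23 - 6)))*(7/9) = (34/(5 - 29))*(7/9) = (34/(-24))*(7/9) = (34*(-1/24))*(7/9) = -17/12*7/9 = -119/108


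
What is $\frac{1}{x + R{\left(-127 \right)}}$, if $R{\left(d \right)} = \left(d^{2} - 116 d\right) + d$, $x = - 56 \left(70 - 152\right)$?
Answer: $\frac{1}{35326} \approx 2.8308 \cdot 10^{-5}$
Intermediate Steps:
$x = 4592$ ($x = \left(-56\right) \left(-82\right) = 4592$)
$R{\left(d \right)} = d^{2} - 115 d$
$\frac{1}{x + R{\left(-127 \right)}} = \frac{1}{4592 - 127 \left(-115 - 127\right)} = \frac{1}{4592 - -30734} = \frac{1}{4592 + 30734} = \frac{1}{35326}$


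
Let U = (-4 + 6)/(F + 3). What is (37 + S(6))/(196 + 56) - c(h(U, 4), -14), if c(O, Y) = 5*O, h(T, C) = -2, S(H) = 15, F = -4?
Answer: 643/63 ≈ 10.206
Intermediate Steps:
U = -2 (U = (-4 + 6)/(-4 + 3) = 2/(-1) = 2*(-1) = -2)
(37 + S(6))/(196 + 56) - c(h(U, 4), -14) = (37 + 15)/(196 + 56) - 5*(-2) = 52/252 - 1*(-10) = 52*(1/252) + 10 = 13/63 + 10 = 643/63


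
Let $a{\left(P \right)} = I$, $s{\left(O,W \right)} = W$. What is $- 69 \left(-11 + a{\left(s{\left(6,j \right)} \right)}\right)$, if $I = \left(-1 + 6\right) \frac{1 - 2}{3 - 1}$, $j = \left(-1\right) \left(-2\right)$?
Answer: $\frac{1863}{2} \approx 931.5$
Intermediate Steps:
$j = 2$
$I = - \frac{5}{2}$ ($I = 5 \left(- \frac{1}{2}\right) = - \frac{5}{2} \approx -2.5$)
$a{\left(P \right)} = - \frac{5}{2}$
$- 69 \left(-11 + a{\left(s{\left(6,j \right)} \right)}\right) = - 69 \left(-11 - \frac{5}{2}\right) = \left(-69\right) \left(- \frac{27}{2}\right) = \frac{1863}{2}$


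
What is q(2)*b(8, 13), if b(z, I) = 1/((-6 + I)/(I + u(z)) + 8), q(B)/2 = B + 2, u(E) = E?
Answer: 24/25 ≈ 0.96000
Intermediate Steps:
q(B) = 4 + 2*B (q(B) = 2*(B + 2) = 2*(2 + B) = 4 + 2*B)
b(z, I) = 1/(8 + (-6 + I)/(I + z)) (b(z, I) = 1/((-6 + I)/(I + z) + 8) = 1/(8 + (-6 + I)/(I + z)))
q(2)*b(8, 13) = (4 + 2*2)*((13 + 8)/(-6 + 8*8 + 9*13)) = (4 + 4)*(21/(-6 + 64 + 117)) = 8*(21/175) = 8*((1/175)*21) = 8*(3/25) = 24/25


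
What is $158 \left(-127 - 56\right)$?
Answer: $-28914$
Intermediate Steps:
$158 \left(-127 - 56\right) = 158 \left(-183\right) = -28914$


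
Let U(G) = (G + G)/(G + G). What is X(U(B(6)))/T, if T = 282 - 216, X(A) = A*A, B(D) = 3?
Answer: 1/66 ≈ 0.015152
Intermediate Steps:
U(G) = 1 (U(G) = (2*G)/((2*G)) = (2*G)*(1/(2*G)) = 1)
X(A) = A²
T = 66
X(U(B(6)))/T = 1²/66 = 1*(1/66) = 1/66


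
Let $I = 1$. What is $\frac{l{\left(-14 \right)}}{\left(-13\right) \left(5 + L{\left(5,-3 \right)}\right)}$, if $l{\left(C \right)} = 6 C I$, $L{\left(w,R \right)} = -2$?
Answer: $\frac{28}{13} \approx 2.1538$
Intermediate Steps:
$l{\left(C \right)} = 6 C$ ($l{\left(C \right)} = 6 C 1 = 6 C$)
$\frac{l{\left(-14 \right)}}{\left(-13\right) \left(5 + L{\left(5,-3 \right)}\right)} = \frac{6 \left(-14\right)}{\left(-13\right) \left(5 - 2\right)} = - \frac{84}{\left(-13\right) 3} = - \frac{84}{-39} = \left(-84\right) \left(- \frac{1}{39}\right) = \frac{28}{13}$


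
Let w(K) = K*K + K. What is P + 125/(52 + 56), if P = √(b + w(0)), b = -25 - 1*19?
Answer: 125/108 + 2*I*√11 ≈ 1.1574 + 6.6332*I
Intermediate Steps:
w(K) = K + K² (w(K) = K² + K = K + K²)
b = -44 (b = -25 - 19 = -44)
P = 2*I*√11 (P = √(-44 + 0*(1 + 0)) = √(-44 + 0*1) = √(-44 + 0) = √(-44) = 2*I*√11 ≈ 6.6332*I)
P + 125/(52 + 56) = 2*I*√11 + 125/(52 + 56) = 2*I*√11 + 125/108 = 125/108 + 2*I*√11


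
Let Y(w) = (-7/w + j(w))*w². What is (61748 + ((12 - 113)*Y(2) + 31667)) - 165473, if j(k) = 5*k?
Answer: -74684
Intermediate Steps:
Y(w) = w²*(-7/w + 5*w) (Y(w) = (-7/w + 5*w)*w² = w²*(-7/w + 5*w))
(61748 + ((12 - 113)*Y(2) + 31667)) - 165473 = (61748 + ((12 - 113)*(2*(-7 + 5*2²)) + 31667)) - 165473 = (61748 + (-202*(-7 + 5*4) + 31667)) - 165473 = (61748 + (-202*(-7 + 20) + 31667)) - 165473 = (61748 + (-202*13 + 31667)) - 165473 = (61748 + (-101*26 + 31667)) - 165473 = (61748 + (-2626 + 31667)) - 165473 = (61748 + 29041) - 165473 = 90789 - 165473 = -74684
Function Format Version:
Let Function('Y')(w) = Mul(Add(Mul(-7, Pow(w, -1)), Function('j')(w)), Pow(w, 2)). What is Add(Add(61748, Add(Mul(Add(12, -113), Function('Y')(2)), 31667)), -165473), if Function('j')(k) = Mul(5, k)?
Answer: -74684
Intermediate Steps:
Function('Y')(w) = Mul(Pow(w, 2), Add(Mul(-7, Pow(w, -1)), Mul(5, w))) (Function('Y')(w) = Mul(Add(Mul(-7, Pow(w, -1)), Mul(5, w)), Pow(w, 2)) = Mul(Pow(w, 2), Add(Mul(-7, Pow(w, -1)), Mul(5, w))))
Add(Add(61748, Add(Mul(Add(12, -113), Function('Y')(2)), 31667)), -165473) = Add(Add(61748, Add(Mul(Add(12, -113), Mul(2, Add(-7, Mul(5, Pow(2, 2))))), 31667)), -165473) = Add(Add(61748, Add(Mul(-101, Mul(2, Add(-7, Mul(5, 4)))), 31667)), -165473) = Add(Add(61748, Add(Mul(-101, Mul(2, Add(-7, 20))), 31667)), -165473) = Add(Add(61748, Add(Mul(-101, Mul(2, 13)), 31667)), -165473) = Add(Add(61748, Add(Mul(-101, 26), 31667)), -165473) = Add(Add(61748, Add(-2626, 31667)), -165473) = Add(Add(61748, 29041), -165473) = Add(90789, -165473) = -74684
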